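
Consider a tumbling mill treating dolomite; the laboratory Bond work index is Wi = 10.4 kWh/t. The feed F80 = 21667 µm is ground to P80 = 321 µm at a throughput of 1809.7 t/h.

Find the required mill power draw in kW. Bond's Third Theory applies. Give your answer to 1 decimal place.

P = 9226.2 kW

W = 10·Wi·[P80^(−½) − F80^(−½)]
W = 10·10.4·(1/√321 − 1/√21667) = 10·10.4·(0.049021) = 5.0982 kWh/t
P_mill = W·ṁ = 5.0982·1809.7 = 9226.2 kW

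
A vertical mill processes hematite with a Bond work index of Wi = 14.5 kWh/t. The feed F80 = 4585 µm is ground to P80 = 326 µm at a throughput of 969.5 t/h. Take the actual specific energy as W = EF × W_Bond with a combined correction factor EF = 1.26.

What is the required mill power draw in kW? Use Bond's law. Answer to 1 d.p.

P = 7194.3 kW

W_Bond = 10·Wi·(1/√P₈₀ − 1/√F₈₀)
W = 10·14.5·(1/√326 − 1/√4585) = 10·14.5·(0.040617) = 5.8894 kWh/t
Apply correction: 5.8894 × 1.26 = 7.4206 kWh/t
Mill draw = 7.4206 × 969.5 = 7194.3 kW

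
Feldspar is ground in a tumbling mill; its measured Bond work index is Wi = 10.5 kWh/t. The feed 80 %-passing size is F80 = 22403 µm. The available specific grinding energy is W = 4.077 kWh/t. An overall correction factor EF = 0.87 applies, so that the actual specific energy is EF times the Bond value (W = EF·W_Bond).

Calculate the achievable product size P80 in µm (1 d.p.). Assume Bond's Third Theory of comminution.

W = 10 Wi (P80^-0.5 − F80^-0.5)
W_Bond = W / EF = 4.077 / 0.87 = 4.6862 kWh/t
⇒ 1/√P80 = W_Bond/(10·Wi) + 1/√F80
  = 4.6862/(10·10.5) + 1/√22403 = 0.044631 + 0.006681 = 0.051312
P80 = (1/0.051312)² = 19.4888² = 379.81 µm

P80 = 379.8 µm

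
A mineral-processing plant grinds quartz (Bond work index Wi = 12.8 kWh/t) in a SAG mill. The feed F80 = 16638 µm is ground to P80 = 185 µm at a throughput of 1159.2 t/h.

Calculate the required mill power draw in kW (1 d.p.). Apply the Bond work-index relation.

Bond: W = 10·Wi·(1/√P80 − 1/√F80)
W = 10·12.8·(1/√185 − 1/√16638) = 10·12.8·(0.065769) = 8.4184 kWh/t
Mill draw = 8.4184 × 1159.2 = 9758.6 kW

P = 9758.6 kW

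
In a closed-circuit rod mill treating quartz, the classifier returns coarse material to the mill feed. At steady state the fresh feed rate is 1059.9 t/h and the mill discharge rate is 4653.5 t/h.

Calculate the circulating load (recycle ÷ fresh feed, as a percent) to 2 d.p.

M = F + R at steady state, so:
R = M − F = 4653.5 − 1059.9 = 3593.6 t/h
CL = 100·R/F = 100·3593.6/1059.9 = 339.05 %

CL = 339.05 %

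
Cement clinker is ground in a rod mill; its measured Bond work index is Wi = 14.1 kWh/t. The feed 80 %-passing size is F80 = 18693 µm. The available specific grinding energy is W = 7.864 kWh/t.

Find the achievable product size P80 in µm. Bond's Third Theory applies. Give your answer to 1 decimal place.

P80 = 251.3 µm

W = 10·Wi·[P80^(−½) − F80^(−½)]
P80^(−½) = W/(10 Wi) + F80^(−½)
  = 7.8640/(10·14.1) + 1/√18693 = 0.055773 + 0.007314 = 0.063087
P80 = (1/0.063087)² = 15.8511² = 251.26 µm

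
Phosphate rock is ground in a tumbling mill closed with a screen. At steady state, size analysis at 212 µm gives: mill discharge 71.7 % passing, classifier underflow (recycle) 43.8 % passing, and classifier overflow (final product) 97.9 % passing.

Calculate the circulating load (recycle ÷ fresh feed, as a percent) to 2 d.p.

CL = 93.91 %

Classifier node, passing 212 µm:
(1+r)·d = r·u + o ⇒ r = (o−d)/(d−u)
r = (97.9 − 71.7)/(71.7 − 43.8) = 26.2/27.9 = 0.9391
CL = 100·r = 93.91 %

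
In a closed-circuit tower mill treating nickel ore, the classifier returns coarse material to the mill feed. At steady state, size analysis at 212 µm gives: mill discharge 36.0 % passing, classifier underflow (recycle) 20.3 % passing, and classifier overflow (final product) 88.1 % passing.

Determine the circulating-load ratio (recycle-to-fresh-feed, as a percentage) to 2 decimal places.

CL = 331.85 %

Let r = R/F. Size balance at 212 µm:
Fd + Rd = Ru + Fo ⇒ R/F = (o−d)/(d−u)
r = (88.1 − 36.0)/(36.0 − 20.3) = 52.1/15.7 = 3.3185
CL = 100·r = 331.85 %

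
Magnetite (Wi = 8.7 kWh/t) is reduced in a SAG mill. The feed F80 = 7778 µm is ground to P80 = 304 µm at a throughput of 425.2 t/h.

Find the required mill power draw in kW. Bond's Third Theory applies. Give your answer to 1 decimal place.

P = 1702.2 kW

W_Bond = 10·Wi·(1/√P₈₀ − 1/√F₈₀)
W = 10·8.7·(1/√304 − 1/√7778) = 10·8.7·(0.046015) = 4.0033 kWh/t
Mill draw = 4.0033 × 425.2 = 1702.2 kW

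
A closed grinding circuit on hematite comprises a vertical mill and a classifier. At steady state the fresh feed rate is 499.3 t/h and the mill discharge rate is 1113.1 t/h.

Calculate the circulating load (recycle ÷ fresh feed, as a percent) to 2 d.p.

CL = 122.93 %

Discharge = new feed + return, hence
R = M − F = 1113.1 − 499.3 = 613.8 t/h
CL = 100·R/F = 100·613.8/499.3 = 122.93 %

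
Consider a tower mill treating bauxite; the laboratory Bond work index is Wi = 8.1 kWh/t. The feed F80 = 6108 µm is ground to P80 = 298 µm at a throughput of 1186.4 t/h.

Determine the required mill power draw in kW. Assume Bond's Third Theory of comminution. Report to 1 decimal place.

P = 4337.2 kW

W_Bond = 10·Wi·(1/√P₈₀ − 1/√F₈₀)
W = 10·8.1·(1/√298 − 1/√6108) = 10·8.1·(0.045133) = 3.6558 kWh/t
Mill draw = 3.6558 × 1186.4 = 4337.2 kW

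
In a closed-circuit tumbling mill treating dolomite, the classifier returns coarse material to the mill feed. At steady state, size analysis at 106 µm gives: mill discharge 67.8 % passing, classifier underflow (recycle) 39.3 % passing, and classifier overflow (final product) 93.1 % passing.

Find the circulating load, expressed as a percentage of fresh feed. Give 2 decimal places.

CL = 88.77 %

Let r = R/F. Size balance at 106 µm:
Fd + Rd = Ru + Fo ⇒ R/F = (o−d)/(d−u)
r = (93.1 − 67.8)/(67.8 − 39.3) = 25.3/28.5 = 0.8877
CL = 100·r = 88.77 %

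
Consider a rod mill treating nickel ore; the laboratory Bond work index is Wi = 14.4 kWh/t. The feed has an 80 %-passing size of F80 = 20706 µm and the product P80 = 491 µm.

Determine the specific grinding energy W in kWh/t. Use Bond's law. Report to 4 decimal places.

W_Bond = 10·Wi·(1/√P₈₀ − 1/√F₈₀)
1/√491 = 0.045129;  1/√20706 = 0.006949
W = 10·14.4·(0.045129 − 0.006949) = 5.4979 kWh/t

W = 5.4979 kWh/t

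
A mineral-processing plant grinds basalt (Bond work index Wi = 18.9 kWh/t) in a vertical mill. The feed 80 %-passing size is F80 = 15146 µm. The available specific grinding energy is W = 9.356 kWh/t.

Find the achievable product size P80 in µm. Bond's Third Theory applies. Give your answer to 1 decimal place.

Bond:  W = 10 Wi (1/√P − 1/√F)
⇒ 1/√P80 = W/(10 Wi) + 1/√F80
  = 9.3560/(10·18.9) + 1/√15146 = 0.049503 + 0.008126 = 0.057628
P80 = (1/0.057628)² = 17.3526² = 301.11 µm

P80 = 301.1 µm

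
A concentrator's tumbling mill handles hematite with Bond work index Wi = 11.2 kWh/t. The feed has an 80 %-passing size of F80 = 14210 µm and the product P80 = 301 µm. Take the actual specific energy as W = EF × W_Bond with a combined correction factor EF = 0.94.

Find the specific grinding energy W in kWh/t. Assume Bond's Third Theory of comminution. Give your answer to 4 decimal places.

W = 5.1851 kWh/t

W = 10·Wi·[P80^(−½) − F80^(−½)]
1/√301 = 0.057639;  1/√14210 = 0.008389
W = 10·11.2·(0.057639 − 0.008389) = 5.5160 kWh/t
Apply correction: 5.5160 × 0.94 = 5.1851 kWh/t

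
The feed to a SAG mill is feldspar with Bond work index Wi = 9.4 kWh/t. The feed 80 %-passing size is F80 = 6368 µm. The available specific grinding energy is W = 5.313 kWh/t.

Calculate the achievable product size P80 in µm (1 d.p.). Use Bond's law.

Bond: W = 10·Wi·(1/√P80 − 1/√F80)
⇒ 1/√P80 = W/(10 Wi) + 1/√F80
  = 5.3130/(10·9.4) + 1/√6368 = 0.056521 + 0.012531 = 0.069053
P80 = (1/0.069053)² = 14.4817² = 209.72 µm

P80 = 209.7 µm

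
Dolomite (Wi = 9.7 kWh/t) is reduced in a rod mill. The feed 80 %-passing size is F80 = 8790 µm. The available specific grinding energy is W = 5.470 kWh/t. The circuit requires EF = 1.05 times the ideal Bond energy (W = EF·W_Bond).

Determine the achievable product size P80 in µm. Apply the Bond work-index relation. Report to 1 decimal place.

P80 = 241.3 µm

W = 10·Wi·(P80^(-½) − F80^(-½))
W_Bond = W / EF = 5.470 / 1.05 = 5.2095 kWh/t
P80^-0.5 = F80^-0.5 + W_Bond/(10 Wi)
  = 5.2095/(10·9.7) + 1/√8790 = 0.053706 + 0.010666 = 0.064373
P80 = (1/0.064373)² = 15.5346² = 241.32 µm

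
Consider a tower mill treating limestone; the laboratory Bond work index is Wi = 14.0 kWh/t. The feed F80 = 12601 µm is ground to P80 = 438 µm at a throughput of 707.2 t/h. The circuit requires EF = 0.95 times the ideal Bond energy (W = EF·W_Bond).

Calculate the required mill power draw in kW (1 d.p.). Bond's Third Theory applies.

P = 3656.3 kW

W_Bond = 10·Wi·(1/√P₈₀ − 1/√F₈₀)
W = 10·14.0·(1/√438 − 1/√12601) = 10·14.0·(0.038873) = 5.4423 kWh/t
Corrected W = EF·W_Bond = 0.95·5.4423 = 5.1702 kWh/t
P = W·T = 5.1702·707.2 = 3656.3 kW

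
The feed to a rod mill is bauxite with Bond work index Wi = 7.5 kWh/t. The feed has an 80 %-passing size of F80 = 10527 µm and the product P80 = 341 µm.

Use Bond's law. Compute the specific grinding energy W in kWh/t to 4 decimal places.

W = 3.3305 kWh/t

W = 10 Wi (1/√P80 − 1/√F80)  [Bond]
1/√341 = 0.054153;  1/√10527 = 0.009746
W = 10·7.5·(0.054153 − 0.009746) = 3.3305 kWh/t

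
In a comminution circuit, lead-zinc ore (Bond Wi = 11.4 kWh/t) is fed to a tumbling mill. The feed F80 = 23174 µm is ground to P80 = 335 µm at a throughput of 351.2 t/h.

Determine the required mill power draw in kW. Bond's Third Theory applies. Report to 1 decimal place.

W = 10·Wi·(P80^(-½) − F80^(-½))
W = 10·11.4·(1/√335 − 1/√23174) = 10·11.4·(0.048067) = 5.4796 kWh/t
Mill draw = 5.4796 × 351.2 = 1924.4 kW

P = 1924.4 kW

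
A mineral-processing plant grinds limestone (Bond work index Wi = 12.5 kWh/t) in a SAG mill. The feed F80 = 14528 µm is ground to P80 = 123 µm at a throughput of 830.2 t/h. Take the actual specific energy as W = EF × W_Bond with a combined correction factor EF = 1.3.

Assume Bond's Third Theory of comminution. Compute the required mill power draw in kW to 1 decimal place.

W = 10 Wi (1/√P80 − 1/√F80)  [Bond]
W = 10·12.5·(1/√123 − 1/√14528) = 10·12.5·(0.081870) = 10.2338 kWh/t
W_actual = 1.3 × 10.2338 = 13.3039 kWh/t
Mill draw = 13.3039 × 830.2 = 11044.9 kW

P = 11044.9 kW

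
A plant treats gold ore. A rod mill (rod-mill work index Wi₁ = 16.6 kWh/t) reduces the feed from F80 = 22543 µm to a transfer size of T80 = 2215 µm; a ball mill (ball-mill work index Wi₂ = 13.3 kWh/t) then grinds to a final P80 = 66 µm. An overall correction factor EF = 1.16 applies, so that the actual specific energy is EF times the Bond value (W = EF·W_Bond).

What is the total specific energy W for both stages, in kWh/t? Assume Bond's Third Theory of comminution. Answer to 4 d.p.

W = 10 Wi (P80^-0.5 − F80^-0.5)
Stage 1 (22543→2215 µm, Wi₁=16.6): W₁ = 10·16.6·(0.021248 − 0.006660) = 2.4215 kWh/t
Stage 2 (2215→66 µm, Wi₂=13.3): W₂ = 10·13.3·(0.123091 − 0.021248) = 13.5452 kWh/t
W = W₁ + W₂ = 2.4215 + 13.5452 = 15.9667 kWh/t
Apply correction: 15.9667 × 1.16 = 18.5214 kWh/t

W = 18.5214 kWh/t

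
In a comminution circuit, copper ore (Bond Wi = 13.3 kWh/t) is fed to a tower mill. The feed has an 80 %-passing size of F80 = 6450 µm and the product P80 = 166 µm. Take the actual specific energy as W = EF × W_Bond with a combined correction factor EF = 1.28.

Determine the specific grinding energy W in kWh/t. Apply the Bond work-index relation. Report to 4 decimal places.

W = 11.0935 kWh/t

W = 10 Wi / √P80 − 10 Wi / √F80
1/√166 = 0.077615;  1/√6450 = 0.012451
W = 10·13.3·(0.077615 − 0.012451) = 8.6668 kWh/t
W_actual = 1.28 × 8.6668 = 11.0935 kWh/t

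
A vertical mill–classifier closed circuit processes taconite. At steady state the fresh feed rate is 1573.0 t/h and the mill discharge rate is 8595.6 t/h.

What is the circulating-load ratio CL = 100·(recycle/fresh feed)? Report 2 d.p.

Steady state: M = F + R.
R = M − F = 8595.6 − 1573.0 = 7022.6 t/h
CL = 100·R/F = 100·7022.6/1573.0 = 446.45 %

CL = 446.45 %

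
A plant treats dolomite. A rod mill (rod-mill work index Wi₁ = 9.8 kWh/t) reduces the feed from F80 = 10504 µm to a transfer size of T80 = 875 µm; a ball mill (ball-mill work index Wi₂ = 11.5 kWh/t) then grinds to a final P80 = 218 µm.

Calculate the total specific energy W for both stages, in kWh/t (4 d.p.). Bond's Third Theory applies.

W = 10 Wi / √P80 − 10 Wi / √F80
Stage 1 (10504→875 µm, Wi₁=9.8): W₁ = 10·9.8·(0.033806 − 0.009757) = 2.3568 kWh/t
Stage 2 (875→218 µm, Wi₂=11.5): W₂ = 10·11.5·(0.067729 − 0.033806) = 3.9011 kWh/t
W = W₁ + W₂ = 2.3568 + 3.9011 = 6.2579 kWh/t

W = 6.2579 kWh/t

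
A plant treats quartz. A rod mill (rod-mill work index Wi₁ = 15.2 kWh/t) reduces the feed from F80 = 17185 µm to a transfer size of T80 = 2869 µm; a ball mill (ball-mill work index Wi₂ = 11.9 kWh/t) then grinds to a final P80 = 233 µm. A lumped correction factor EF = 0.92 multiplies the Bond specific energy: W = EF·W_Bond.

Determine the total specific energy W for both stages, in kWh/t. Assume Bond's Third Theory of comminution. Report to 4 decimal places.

W = 10 Wi (1/√P80 − 1/√F80)  [Bond]
Stage 1 (17185→2869 µm, Wi₁=15.2): W₁ = 10·15.2·(0.018670 − 0.007628) = 1.6783 kWh/t
Stage 2 (2869→233 µm, Wi₂=11.9): W₂ = 10·11.9·(0.065512 − 0.018670) = 5.5743 kWh/t
W = W₁ + W₂ = 1.6783 + 5.5743 = 7.2526 kWh/t
Apply correction: 7.2526 × 0.92 = 6.6723 kWh/t

W = 6.6723 kWh/t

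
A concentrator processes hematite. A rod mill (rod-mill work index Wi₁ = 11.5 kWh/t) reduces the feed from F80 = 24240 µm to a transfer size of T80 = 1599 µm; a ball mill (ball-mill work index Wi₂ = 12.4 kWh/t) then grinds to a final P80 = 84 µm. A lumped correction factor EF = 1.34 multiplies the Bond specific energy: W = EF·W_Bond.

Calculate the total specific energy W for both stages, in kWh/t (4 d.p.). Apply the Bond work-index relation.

Bond: W = 10·Wi·(1/√P80 − 1/√F80)
Stage 1 (24240→1599 µm, Wi₁=11.5): W₁ = 10·11.5·(0.025008 − 0.006423) = 2.1373 kWh/t
Stage 2 (1599→84 µm, Wi₂=12.4): W₂ = 10·12.4·(0.109109 − 0.025008) = 10.4285 kWh/t
W = W₁ + W₂ = 2.1373 + 10.4285 = 12.5658 kWh/t
With EF = 1.34: W = 12.5658·1.34 = 16.8382 kWh/t

W = 16.8382 kWh/t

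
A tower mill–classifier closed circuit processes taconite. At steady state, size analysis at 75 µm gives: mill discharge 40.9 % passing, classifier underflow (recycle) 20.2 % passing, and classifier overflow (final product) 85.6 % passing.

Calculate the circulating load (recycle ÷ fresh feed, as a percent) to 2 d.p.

CL = 215.94 %

Let r = R/F. Size balance at 75 µm:
d + r·d = r·u + o → r(d−u) = o−d
r = (85.6 − 40.9)/(40.9 − 20.2) = 44.7/20.7 = 2.1594
CL = 100·r = 215.94 %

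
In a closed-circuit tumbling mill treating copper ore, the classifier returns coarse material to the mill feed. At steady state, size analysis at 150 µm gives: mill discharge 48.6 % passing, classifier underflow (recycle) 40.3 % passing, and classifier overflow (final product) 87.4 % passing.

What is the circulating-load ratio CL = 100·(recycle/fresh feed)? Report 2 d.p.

Two-product formula at 150 µm:
r = (o − d)/(d − u)
r = (87.4 − 48.6)/(48.6 − 40.3) = 38.8/8.3 = 4.6747
CL = 100·r = 467.47 %

CL = 467.47 %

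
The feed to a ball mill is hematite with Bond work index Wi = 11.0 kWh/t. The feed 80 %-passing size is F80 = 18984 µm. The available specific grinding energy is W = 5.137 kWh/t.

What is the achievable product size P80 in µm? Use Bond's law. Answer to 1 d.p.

W = 10 Wi (P80^-0.5 − F80^-0.5)
P80^(−½) = W/(10 Wi) + F80^(−½)
  = 5.1370/(10·11.0) + 1/√18984 = 0.046700 + 0.007258 = 0.053958
P80 = (1/0.053958)² = 18.5330² = 343.47 µm

P80 = 343.5 µm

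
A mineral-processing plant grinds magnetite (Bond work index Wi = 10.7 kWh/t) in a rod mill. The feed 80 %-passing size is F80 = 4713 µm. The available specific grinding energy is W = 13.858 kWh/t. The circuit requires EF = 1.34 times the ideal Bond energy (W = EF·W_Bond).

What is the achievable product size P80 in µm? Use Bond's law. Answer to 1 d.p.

P80 = 80.8 µm

W = 10·Wi·[P80^(−½) − F80^(−½)]
W_Bond = W / EF = 13.858 / 1.34 = 10.3418 kWh/t
P80^-0.5 = F80^-0.5 + W_Bond/(10 Wi)
  = 10.3418/(10·10.7) + 1/√4713 = 0.096652 + 0.014566 = 0.111219
P80 = (1/0.111219)² = 8.9913² = 80.84 µm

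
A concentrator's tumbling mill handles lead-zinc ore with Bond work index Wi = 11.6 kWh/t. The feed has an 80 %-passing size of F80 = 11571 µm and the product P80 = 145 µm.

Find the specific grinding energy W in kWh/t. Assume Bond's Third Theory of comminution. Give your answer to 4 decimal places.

W = 8.5549 kWh/t

W = 10·Wi·(P80^(-½) − F80^(-½))
1/√145 = 0.083045;  1/√11571 = 0.009296
W = 10·11.6·(0.083045 − 0.009296) = 8.5549 kWh/t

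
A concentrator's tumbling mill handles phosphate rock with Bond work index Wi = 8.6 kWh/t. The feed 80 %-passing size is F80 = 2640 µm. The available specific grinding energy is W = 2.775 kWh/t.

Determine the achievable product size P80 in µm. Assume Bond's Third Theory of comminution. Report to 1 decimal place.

P80 = 373.7 µm

Bond: W = 10·Wi·(1/√P80 − 1/√F80)
1/√P80 = 1/√F80 + W/(10·Wi)
  = 2.7750/(10·8.6) + 1/√2640 = 0.032267 + 0.019462 = 0.051730
P80 = (1/0.051730)² = 19.3312² = 373.69 µm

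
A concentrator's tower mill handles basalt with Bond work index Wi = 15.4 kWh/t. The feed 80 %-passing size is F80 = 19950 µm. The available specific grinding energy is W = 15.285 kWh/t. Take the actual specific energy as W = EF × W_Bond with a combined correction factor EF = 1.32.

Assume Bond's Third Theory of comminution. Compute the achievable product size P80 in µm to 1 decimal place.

P80 = 147.7 µm

W = 10 Wi / √P80 − 10 Wi / √F80
W_Bond = W / EF = 15.285 / 1.32 = 11.5795 kWh/t
P80^-0.5 = F80^-0.5 + W_Bond/(10 Wi)
  = 11.5795/(10·15.4) + 1/√19950 = 0.075192 + 0.007080 = 0.082272
P80 = (1/0.082272)² = 12.1548² = 147.74 µm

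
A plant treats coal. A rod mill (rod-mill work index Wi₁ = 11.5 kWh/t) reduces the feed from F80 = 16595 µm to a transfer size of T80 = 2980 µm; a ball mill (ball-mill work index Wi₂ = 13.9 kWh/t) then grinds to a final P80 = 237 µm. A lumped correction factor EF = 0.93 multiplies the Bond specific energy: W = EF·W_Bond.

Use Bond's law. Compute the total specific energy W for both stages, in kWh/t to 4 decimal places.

W = 10 Wi (1/√P80 − 1/√F80)  [Bond]
Stage 1 (16595→2980 µm, Wi₁=11.5): W₁ = 10·11.5·(0.018319 − 0.007763) = 1.2139 kWh/t
Stage 2 (2980→237 µm, Wi₂=13.9): W₂ = 10·13.9·(0.064957 − 0.018319) = 6.4827 kWh/t
W = W₁ + W₂ = 1.2139 + 6.4827 = 7.6967 kWh/t
Apply correction: 7.6967 × 0.93 = 7.1579 kWh/t

W = 7.1579 kWh/t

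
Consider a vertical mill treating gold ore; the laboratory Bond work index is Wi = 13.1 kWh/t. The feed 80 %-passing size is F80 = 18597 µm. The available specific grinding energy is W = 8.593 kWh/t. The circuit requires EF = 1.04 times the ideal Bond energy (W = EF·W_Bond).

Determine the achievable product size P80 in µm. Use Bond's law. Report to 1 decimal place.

P80 = 201.7 µm

W = 10·Wi·[P80^(−½) − F80^(−½)]
W_Bond = W / EF = 8.593 / 1.04 = 8.2625 kWh/t
⇒ 1/√P80 = W_Bond/(10 Wi) + 1/√F80
  = 8.2625/(10·13.1) + 1/√18597 = 0.063073 + 0.007333 = 0.070405
P80 = (1/0.070405)² = 14.2034² = 201.74 µm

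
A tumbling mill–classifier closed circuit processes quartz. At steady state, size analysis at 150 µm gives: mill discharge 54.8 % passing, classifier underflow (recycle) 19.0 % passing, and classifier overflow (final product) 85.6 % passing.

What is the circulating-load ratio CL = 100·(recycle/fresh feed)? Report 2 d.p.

CL = 86.03 %

Let r = R/F. Size balance at 150 µm:
d + r·d = r·u + o → r(d−u) = o−d
r = (85.6 − 54.8)/(54.8 − 19.0) = 30.8/35.8 = 0.8603
CL = 100·r = 86.03 %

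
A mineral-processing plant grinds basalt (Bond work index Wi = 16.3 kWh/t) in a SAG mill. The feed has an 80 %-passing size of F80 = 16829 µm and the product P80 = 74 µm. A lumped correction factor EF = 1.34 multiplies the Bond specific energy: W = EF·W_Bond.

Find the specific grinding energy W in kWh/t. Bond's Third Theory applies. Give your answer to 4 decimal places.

W = 23.7071 kWh/t

Bond: W = 10·Wi·(1/√P80 − 1/√F80)
1/√74 = 0.116248;  1/√16829 = 0.007709
W = 10·16.3·(0.116248 − 0.007709) = 17.6919 kWh/t
With EF = 1.34: W = 17.6919·1.34 = 23.7071 kWh/t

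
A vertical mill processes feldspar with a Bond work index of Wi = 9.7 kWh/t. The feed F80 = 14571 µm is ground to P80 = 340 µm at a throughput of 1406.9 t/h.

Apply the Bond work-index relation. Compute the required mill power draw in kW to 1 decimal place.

P = 6270.5 kW

W_Bond = 10·Wi·(1/√P₈₀ − 1/√F₈₀)
W = 10·9.7·(1/√340 − 1/√14571) = 10·9.7·(0.045948) = 4.4570 kWh/t
P = W·T = 4.4570·1406.9 = 6270.5 kW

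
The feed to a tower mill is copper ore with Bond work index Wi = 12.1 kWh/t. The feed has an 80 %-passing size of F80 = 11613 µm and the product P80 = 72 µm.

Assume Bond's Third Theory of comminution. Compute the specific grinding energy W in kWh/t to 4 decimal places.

Bond: W = 10·Wi·(1/√P80 − 1/√F80)
1/√72 = 0.117851;  1/√11613 = 0.009280
W = 10·12.1·(0.117851 − 0.009280) = 13.1372 kWh/t

W = 13.1372 kWh/t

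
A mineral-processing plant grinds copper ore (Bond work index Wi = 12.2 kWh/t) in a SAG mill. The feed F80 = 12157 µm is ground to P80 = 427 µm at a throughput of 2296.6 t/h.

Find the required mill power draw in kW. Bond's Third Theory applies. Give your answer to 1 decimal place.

P = 11018.0 kW

Bond: W = 10·Wi·(1/√P80 − 1/√F80)
W = 10·12.2·(1/√427 − 1/√12157) = 10·12.2·(0.039324) = 4.7975 kWh/t
Power = W × throughput = 4.7975 kWh/t × 2296.6 t/h = 11018.0 kW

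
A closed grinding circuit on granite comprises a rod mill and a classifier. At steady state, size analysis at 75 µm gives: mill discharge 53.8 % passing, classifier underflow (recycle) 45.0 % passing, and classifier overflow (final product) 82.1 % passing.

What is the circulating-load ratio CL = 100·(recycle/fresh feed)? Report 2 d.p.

CL = 321.59 %

Two-product formula at 75 µm:
(1+r)·d = r·u + o ⇒ r = (o−d)/(d−u)
r = (82.1 − 53.8)/(53.8 − 45.0) = 28.3/8.8 = 3.2159
CL = 100·r = 321.59 %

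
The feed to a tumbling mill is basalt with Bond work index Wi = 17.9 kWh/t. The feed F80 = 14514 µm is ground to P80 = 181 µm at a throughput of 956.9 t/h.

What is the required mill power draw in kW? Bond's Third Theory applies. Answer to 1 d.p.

Bond: W = 10·Wi·(1/√P80 − 1/√F80)
W = 10·17.9·(1/√181 − 1/√14514) = 10·17.9·(0.066029) = 11.8192 kWh/t
P_mill = W·ṁ = 11.8192·956.9 = 11309.8 kW

P = 11309.8 kW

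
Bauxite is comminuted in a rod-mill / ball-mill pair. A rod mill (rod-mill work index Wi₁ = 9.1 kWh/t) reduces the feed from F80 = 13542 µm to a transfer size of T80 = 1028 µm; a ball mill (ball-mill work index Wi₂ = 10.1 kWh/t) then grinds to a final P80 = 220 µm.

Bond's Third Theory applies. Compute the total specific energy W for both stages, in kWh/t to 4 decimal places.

Bond:  W = 10 Wi (1/√P − 1/√F)
Stage 1 (13542→1028 µm, Wi₁=9.1): W₁ = 10·9.1·(0.031189 − 0.008593) = 2.0562 kWh/t
Stage 2 (1028→220 µm, Wi₂=10.1): W₂ = 10·10.1·(0.067420 − 0.031189) = 3.6593 kWh/t
W = W₁ + W₂ = 2.0562 + 3.6593 = 5.7155 kWh/t

W = 5.7155 kWh/t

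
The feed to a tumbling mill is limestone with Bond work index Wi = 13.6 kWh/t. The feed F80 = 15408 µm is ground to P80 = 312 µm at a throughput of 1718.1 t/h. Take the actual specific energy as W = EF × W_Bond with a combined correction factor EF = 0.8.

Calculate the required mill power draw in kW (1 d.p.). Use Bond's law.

W = 10 Wi (P80^-0.5 − F80^-0.5)
W = 10·13.6·(1/√312 − 1/√15408) = 10·13.6·(0.048558) = 6.6038 kWh/t
Corrected W = EF·W_Bond = 0.8·6.6038 = 5.2831 kWh/t
Mill draw = 5.2831 × 1718.1 = 9076.9 kW

P = 9076.9 kW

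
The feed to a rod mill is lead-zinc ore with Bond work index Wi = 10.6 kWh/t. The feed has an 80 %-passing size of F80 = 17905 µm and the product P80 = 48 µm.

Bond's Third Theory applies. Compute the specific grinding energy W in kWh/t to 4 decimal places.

W = 14.5076 kWh/t

W = 10 Wi (P80^-0.5 − F80^-0.5)
1/√48 = 0.144338;  1/√17905 = 0.007473
W = 10·10.6·(0.144338 − 0.007473) = 14.5076 kWh/t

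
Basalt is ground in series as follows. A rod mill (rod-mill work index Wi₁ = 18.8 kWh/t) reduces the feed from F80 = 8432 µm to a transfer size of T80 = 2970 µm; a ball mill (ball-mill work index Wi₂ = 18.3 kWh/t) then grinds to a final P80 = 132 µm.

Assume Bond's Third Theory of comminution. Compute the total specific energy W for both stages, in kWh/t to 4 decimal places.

W = 13.9725 kWh/t

W = 10·Wi·(P80^(-½) − F80^(-½))
Stage 1 (8432→2970 µm, Wi₁=18.8): W₁ = 10·18.8·(0.018349 − 0.010890) = 1.4023 kWh/t
Stage 2 (2970→132 µm, Wi₂=18.3): W₂ = 10·18.3·(0.087039 − 0.018349) = 12.5702 kWh/t
W = W₁ + W₂ = 1.4023 + 12.5702 = 13.9725 kWh/t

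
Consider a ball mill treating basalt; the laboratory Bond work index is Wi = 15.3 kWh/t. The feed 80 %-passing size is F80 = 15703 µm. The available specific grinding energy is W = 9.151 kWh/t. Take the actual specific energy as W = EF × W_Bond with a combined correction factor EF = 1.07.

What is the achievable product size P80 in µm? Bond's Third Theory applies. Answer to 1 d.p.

W = 10·Wi·(P80^(-½) − F80^(-½))
W_Bond = W / EF = 9.151 / 1.07 = 8.5523 kWh/t
⇒ 1/√P80 = W_Bond/(10·Wi) + 1/√F80
  = 8.5523/(10·15.3) + 1/√15703 = 0.055898 + 0.007980 = 0.063878
P80 = (1/0.063878)² = 15.6549² = 245.08 µm

P80 = 245.1 µm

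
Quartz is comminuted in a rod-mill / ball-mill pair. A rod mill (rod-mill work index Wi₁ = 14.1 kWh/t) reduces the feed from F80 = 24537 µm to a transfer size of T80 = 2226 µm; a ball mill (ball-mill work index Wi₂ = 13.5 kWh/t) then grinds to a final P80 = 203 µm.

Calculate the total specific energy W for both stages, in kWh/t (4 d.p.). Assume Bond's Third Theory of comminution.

W = 8.7022 kWh/t

W_Bond = 10·Wi·(1/√P₈₀ − 1/√F₈₀)
Stage 1 (24537→2226 µm, Wi₁=14.1): W₁ = 10·14.1·(0.021195 − 0.006384) = 2.0884 kWh/t
Stage 2 (2226→203 µm, Wi₂=13.5): W₂ = 10·13.5·(0.070186 − 0.021195) = 6.6138 kWh/t
W = W₁ + W₂ = 2.0884 + 6.6138 = 8.7022 kWh/t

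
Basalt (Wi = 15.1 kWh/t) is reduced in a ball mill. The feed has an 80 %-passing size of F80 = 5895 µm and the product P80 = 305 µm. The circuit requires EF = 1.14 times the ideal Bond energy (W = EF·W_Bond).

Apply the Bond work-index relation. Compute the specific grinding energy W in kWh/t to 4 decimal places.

W = 7.6147 kWh/t

W = 10·Wi·(P80^(-½) − F80^(-½))
1/√305 = 0.057260;  1/√5895 = 0.013024
W = 10·15.1·(0.057260 − 0.013024) = 6.6795 kWh/t
W_actual = 1.14 × 6.6795 = 7.6147 kWh/t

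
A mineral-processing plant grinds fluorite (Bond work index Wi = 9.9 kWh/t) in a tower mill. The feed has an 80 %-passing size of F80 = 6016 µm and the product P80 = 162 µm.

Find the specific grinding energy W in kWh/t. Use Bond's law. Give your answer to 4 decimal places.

W = 10 Wi (P80^-0.5 − F80^-0.5)
1/√162 = 0.078567;  1/√6016 = 0.012893
W = 10·9.9·(0.078567 − 0.012893) = 6.5018 kWh/t

W = 6.5018 kWh/t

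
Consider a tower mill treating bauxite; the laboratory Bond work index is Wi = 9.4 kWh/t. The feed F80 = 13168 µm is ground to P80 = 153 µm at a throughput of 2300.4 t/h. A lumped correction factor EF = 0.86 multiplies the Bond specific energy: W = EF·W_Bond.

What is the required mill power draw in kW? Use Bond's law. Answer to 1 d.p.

P = 13413.7 kW

W = 10·Wi·(P80^(-½) − F80^(-½))
W = 10·9.4·(1/√153 − 1/√13168) = 10·9.4·(0.072131) = 6.7803 kWh/t
Apply correction: 6.7803 × 0.86 = 5.8311 kWh/t
Power = W × throughput = 5.8311 kWh/t × 2300.4 t/h = 13413.7 kW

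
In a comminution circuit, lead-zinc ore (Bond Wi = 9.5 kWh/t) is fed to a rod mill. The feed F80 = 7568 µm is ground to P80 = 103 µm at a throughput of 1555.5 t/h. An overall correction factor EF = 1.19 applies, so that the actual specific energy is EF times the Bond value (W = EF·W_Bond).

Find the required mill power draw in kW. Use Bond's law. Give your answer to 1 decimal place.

W = 10 Wi / √P80 − 10 Wi / √F80
W = 10·9.5·(1/√103 − 1/√7568) = 10·9.5·(0.087038) = 8.2686 kWh/t
With EF = 1.19: W = 8.2686·1.19 = 9.8396 kWh/t
Power = W × throughput = 9.8396 kWh/t × 1555.5 t/h = 15305.6 kW

P = 15305.6 kW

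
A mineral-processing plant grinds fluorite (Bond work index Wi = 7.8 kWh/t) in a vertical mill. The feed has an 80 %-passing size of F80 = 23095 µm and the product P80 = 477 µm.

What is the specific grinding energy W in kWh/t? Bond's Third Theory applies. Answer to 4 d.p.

W = 10 Wi (1/√P80 − 1/√F80)  [Bond]
1/√477 = 0.045787;  1/√23095 = 0.006580
W = 10·7.8·(0.045787 − 0.006580) = 3.0581 kWh/t

W = 3.0581 kWh/t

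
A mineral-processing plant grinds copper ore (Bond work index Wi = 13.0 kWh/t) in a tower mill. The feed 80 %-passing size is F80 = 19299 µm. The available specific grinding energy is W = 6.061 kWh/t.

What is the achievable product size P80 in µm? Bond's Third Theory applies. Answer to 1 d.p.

W = 10 Wi (1/√P80 − 1/√F80)  [Bond]
1/√P80 = 1/√F80 + W/(10·Wi)
  = 6.0610/(10·13.0) + 1/√19299 = 0.046623 + 0.007198 = 0.053821
P80 = (1/0.053821)² = 18.5800² = 345.22 µm

P80 = 345.2 µm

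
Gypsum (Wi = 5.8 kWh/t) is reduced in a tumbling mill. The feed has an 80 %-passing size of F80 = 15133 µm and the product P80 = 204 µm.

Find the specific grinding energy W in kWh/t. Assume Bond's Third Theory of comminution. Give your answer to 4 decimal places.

W_Bond = 10·Wi·(1/√P₈₀ − 1/√F₈₀)
1/√204 = 0.070014;  1/√15133 = 0.008129
W = 10·5.8·(0.070014 − 0.008129) = 3.5893 kWh/t

W = 3.5893 kWh/t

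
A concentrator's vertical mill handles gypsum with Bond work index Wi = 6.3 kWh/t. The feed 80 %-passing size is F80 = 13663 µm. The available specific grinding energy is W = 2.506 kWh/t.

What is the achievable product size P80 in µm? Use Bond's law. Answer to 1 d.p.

Bond:  W = 10 Wi (1/√P − 1/√F)
P80^-0.5 = F80^-0.5 + W/(10 Wi)
  = 2.5060/(10·6.3) + 1/√13663 = 0.039778 + 0.008555 = 0.048333
P80 = (1/0.048333)² = 20.6898² = 428.07 µm

P80 = 428.1 µm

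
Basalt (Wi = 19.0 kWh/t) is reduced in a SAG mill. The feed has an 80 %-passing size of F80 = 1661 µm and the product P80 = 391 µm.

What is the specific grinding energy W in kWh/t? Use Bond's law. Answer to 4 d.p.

W = 4.9468 kWh/t

Bond:  W = 10 Wi (1/√P − 1/√F)
1/√391 = 0.050572;  1/√1661 = 0.024537
W = 10·19.0·(0.050572 − 0.024537) = 4.9468 kWh/t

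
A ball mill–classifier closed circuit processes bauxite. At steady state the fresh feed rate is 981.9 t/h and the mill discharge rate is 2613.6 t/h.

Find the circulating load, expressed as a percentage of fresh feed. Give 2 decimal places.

CL = 166.18 %

Discharge = new feed + return, hence
R = M − F = 2613.6 − 981.9 = 1631.7 t/h
CL = 100·R/F = 100·1631.7/981.9 = 166.18 %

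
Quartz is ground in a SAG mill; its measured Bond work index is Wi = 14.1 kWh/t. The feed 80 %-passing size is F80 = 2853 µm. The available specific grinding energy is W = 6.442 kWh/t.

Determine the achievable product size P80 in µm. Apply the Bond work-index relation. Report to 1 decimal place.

P80 = 241.0 µm

W = 10 Wi (P80^-0.5 − F80^-0.5)
P80^(−½) = W/(10 Wi) + F80^(−½)
  = 6.4420/(10·14.1) + 1/√2853 = 0.045688 + 0.018722 = 0.064410
P80 = (1/0.064410)² = 15.5256² = 241.04 µm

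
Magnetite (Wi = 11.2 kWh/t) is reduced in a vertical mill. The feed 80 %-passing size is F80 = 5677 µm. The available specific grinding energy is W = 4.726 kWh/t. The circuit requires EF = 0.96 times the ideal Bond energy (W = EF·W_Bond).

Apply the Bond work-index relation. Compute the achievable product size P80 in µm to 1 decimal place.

W_Bond = 10·Wi·(1/√P₈₀ − 1/√F₈₀)
W_Bond = W / EF = 4.726 / 0.96 = 4.9229 kWh/t
⇒ 1/√P80 = W_Bond/(10·Wi) + 1/√F80
  = 4.9229/(10·11.2) + 1/√5677 = 0.043955 + 0.013272 = 0.057227
P80 = (1/0.057227)² = 17.4743² = 305.35 µm

P80 = 305.4 µm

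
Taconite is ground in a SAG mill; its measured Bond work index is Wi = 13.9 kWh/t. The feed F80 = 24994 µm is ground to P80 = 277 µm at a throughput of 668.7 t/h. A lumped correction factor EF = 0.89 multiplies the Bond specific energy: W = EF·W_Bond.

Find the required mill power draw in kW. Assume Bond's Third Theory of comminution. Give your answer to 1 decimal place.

P = 4447.2 kW

Bond: W = 10·Wi·(1/√P80 − 1/√F80)
W = 10·13.9·(1/√277 − 1/√24994) = 10·13.9·(0.053759) = 7.4725 kWh/t
Apply correction: 7.4725 × 0.89 = 6.6505 kWh/t
Mill draw = 6.6505 × 668.7 = 4447.2 kW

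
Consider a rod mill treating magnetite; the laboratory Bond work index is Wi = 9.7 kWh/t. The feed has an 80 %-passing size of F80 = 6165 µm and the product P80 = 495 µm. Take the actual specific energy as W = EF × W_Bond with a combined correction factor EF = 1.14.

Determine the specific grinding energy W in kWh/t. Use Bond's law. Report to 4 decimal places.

W = 3.5619 kWh/t

Bond:  W = 10 Wi (1/√P − 1/√F)
1/√495 = 0.044947;  1/√6165 = 0.012736
W = 10·9.7·(0.044947 − 0.012736) = 3.1244 kWh/t
Corrected W = EF·W_Bond = 1.14·3.1244 = 3.5619 kWh/t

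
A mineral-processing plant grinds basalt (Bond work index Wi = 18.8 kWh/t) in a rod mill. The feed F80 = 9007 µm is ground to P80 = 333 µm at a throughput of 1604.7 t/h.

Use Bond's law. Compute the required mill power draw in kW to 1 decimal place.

W = 10 Wi / √P80 − 10 Wi / √F80
W = 10·18.8·(1/√333 − 1/√9007) = 10·18.8·(0.044263) = 8.3214 kWh/t
P_mill = W·ṁ = 8.3214·1604.7 = 13353.4 kW

P = 13353.4 kW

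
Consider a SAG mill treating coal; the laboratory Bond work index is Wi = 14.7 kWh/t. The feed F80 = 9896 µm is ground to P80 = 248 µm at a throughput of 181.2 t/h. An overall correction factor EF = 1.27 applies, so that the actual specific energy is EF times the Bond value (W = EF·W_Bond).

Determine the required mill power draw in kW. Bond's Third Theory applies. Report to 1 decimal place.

W = 10·Wi·(P80^(-½) − F80^(-½))
W = 10·14.7·(1/√248 − 1/√9896) = 10·14.7·(0.053448) = 7.8568 kWh/t
W_actual = 1.27 × 7.8568 = 9.9781 kWh/t
Mill draw = 9.9781 × 181.2 = 1808.0 kW

P = 1808.0 kW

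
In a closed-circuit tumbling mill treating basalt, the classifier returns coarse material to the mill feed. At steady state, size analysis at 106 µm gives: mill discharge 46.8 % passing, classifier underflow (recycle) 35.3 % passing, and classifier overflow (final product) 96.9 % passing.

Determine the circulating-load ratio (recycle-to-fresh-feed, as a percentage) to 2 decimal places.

CL = 435.65 %

Two-product formula at 106 µm:
(1+r)·d = r·u + o ⇒ r = (o−d)/(d−u)
r = (96.9 − 46.8)/(46.8 − 35.3) = 50.1/11.5 = 4.3565
CL = 100·r = 435.65 %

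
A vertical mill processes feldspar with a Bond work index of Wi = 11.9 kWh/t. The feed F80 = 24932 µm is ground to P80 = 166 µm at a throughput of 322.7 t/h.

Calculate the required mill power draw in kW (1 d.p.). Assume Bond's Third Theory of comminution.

P = 2737.3 kW

W = 10 Wi (1/√P80 − 1/√F80)  [Bond]
W = 10·11.9·(1/√166 − 1/√24932) = 10·11.9·(0.071282) = 8.4825 kWh/t
Power = W × throughput = 8.4825 kWh/t × 322.7 t/h = 2737.3 kW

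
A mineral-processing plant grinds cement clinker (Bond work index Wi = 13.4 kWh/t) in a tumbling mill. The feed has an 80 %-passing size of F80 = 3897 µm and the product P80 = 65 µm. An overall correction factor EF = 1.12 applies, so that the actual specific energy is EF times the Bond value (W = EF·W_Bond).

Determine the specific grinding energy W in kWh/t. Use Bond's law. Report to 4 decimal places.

W = 16.2110 kWh/t

W = 10·Wi·[P80^(−½) − F80^(−½)]
1/√65 = 0.124035;  1/√3897 = 0.016019
W = 10·13.4·(0.124035 − 0.016019) = 14.4741 kWh/t
W_actual = 1.12 × 14.4741 = 16.2110 kWh/t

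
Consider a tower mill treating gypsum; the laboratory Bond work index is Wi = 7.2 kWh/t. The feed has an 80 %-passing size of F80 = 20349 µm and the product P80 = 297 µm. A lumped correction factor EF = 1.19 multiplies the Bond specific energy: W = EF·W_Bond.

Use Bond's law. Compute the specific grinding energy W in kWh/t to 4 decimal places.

Bond:  W = 10 Wi (1/√P − 1/√F)
1/√297 = 0.058026;  1/√20349 = 0.007010
W = 10·7.2·(0.058026 − 0.007010) = 3.6731 kWh/t
With EF = 1.19: W = 3.6731·1.19 = 4.3710 kWh/t

W = 4.3710 kWh/t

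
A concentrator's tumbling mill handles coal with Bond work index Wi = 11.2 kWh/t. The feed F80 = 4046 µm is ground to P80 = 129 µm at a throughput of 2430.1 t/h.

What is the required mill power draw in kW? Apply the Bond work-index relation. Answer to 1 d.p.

P = 19684.5 kW

W_Bond = 10·Wi·(1/√P₈₀ − 1/√F₈₀)
W = 10·11.2·(1/√129 − 1/√4046) = 10·11.2·(0.072324) = 8.1003 kWh/t
Mill draw = 8.1003 × 2430.1 = 19684.5 kW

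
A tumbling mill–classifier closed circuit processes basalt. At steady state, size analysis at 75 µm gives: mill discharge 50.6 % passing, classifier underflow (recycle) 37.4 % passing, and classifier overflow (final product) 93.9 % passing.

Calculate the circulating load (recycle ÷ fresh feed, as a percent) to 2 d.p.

Mass balance on the −75 µm fraction:
r = (o − d)/(d − u)
r = (93.9 − 50.6)/(50.6 − 37.4) = 43.3/13.2 = 3.2803
CL = 100·r = 328.03 %

CL = 328.03 %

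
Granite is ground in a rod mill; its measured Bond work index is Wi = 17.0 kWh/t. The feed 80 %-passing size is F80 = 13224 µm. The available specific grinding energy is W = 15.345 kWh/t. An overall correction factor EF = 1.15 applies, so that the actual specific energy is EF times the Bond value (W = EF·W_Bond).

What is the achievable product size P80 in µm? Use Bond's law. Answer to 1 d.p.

Bond: W = 10·Wi·(1/√P80 − 1/√F80)
W_Bond = W / EF = 15.345 / 1.15 = 13.3435 kWh/t
P80^(−½) = W_Bond/(10 Wi) + F80^(−½)
  = 13.3435/(10·17.0) + 1/√13224 = 0.078491 + 0.008696 = 0.087187
P80 = (1/0.087187)² = 11.4696² = 131.55 µm

P80 = 131.6 µm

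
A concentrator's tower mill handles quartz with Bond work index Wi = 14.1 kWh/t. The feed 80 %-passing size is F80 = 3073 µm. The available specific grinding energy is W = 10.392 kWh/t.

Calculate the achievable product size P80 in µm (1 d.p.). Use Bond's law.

W = 10 Wi (P80^-0.5 − F80^-0.5)
⇒ 1/√P80 = W/(10·Wi) + 1/√F80
  = 10.3920/(10·14.1) + 1/√3073 = 0.073702 + 0.018039 = 0.091741
P80 = (1/0.091741)² = 10.9002² = 118.81 µm

P80 = 118.8 µm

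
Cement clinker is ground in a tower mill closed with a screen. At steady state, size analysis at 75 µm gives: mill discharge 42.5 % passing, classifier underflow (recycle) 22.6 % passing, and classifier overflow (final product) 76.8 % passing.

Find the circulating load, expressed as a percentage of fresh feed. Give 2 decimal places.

CL = 172.36 %

Classifier node, passing 75 µm:
r = (o − d)/(d − u)
r = (76.8 − 42.5)/(42.5 − 22.6) = 34.3/19.9 = 1.7236
CL = 100·r = 172.36 %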